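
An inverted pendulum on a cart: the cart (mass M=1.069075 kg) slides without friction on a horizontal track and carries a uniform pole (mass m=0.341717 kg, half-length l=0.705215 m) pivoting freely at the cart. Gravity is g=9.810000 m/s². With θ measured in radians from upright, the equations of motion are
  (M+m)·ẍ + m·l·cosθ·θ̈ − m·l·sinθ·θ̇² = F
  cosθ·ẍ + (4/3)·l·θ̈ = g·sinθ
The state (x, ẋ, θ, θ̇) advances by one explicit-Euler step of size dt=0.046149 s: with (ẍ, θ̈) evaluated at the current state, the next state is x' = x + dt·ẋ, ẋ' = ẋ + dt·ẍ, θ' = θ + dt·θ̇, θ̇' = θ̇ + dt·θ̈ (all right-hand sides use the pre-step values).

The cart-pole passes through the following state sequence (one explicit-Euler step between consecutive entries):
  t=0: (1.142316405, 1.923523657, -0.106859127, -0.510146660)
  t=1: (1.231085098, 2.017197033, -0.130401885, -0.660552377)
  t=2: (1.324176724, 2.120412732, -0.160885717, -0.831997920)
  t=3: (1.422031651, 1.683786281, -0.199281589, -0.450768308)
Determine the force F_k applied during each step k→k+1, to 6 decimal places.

F_0 = 2.089400 N
F_1 = 2.281350 N
F_2 = -11.356088 N

step 0→1:
  ẍ = (ẋ'−ẋ)/dt = (2.017197033−1.923523657)/0.046149 = 2.029803
  θ̈ = (θ̇'−θ̇)/dt = (-0.660552377−-0.510146660)/0.046149 = -3.259133
  sinθ=-0.106656, cosθ=0.994296
  F = (M+m)·ẍ + m·l·cosθ·θ̈ − m·l·sinθ·θ̇² = 2.863630 + -0.780919 − -0.006689 = 2.089400
step 1→2:
  ẍ = (ẋ'−ẋ)/dt = (2.120412732−2.017197033)/0.046149 = 2.236575
  θ̈ = (θ̇'−θ̇)/dt = (-0.831997920−-0.660552377)/0.046149 = -3.715044
  sinθ=-0.130033, cosθ=0.991510
  F = (M+m)·ẍ + m·l·cosθ·θ̈ − m·l·sinθ·θ̇² = 3.155342 + -0.887665 − -0.013673 = 2.281350
step 2→3:
  ẍ = (ẋ'−ẋ)/dt = (1.683786281−2.120412732)/0.046149 = -9.461233
  θ̈ = (θ̇'−θ̇)/dt = (-0.450768308−-0.831997920)/0.046149 = 8.260842
  sinθ=-0.160193, cosθ=0.987086
  F = (M+m)·ẍ + m·l·cosθ·θ̈ − m·l·sinθ·θ̇² = -13.347832 + 1.965022 − -0.026722 = -11.356088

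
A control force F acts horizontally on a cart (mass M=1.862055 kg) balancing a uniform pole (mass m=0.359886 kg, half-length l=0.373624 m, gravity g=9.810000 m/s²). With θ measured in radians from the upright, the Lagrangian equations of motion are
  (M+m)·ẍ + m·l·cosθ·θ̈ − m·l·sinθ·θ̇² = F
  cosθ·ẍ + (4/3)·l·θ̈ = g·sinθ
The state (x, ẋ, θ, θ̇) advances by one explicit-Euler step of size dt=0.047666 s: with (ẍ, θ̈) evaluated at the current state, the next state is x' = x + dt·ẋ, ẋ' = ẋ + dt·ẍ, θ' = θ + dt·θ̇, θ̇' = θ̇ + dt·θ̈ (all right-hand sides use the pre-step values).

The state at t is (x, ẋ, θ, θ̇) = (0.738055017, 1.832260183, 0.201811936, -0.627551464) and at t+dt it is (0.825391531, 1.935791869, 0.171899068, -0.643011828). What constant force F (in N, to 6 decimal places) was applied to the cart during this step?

ẍ = (ẋ'−ẋ)/dt = (1.935791869−1.832260183)/0.047666 = 2.172024
θ̈ = (θ̇'−θ̇)/dt = (-0.643011828−-0.627551464)/0.047666 = -0.324348
sinθ=0.200445, cosθ=0.979705
F = (M+m)·ẍ + m·l·cosθ·θ̈ − m·l·sinθ·θ̇² = 4.826109 + -0.042727 − 0.010614 = 4.772767

F = 4.772767 N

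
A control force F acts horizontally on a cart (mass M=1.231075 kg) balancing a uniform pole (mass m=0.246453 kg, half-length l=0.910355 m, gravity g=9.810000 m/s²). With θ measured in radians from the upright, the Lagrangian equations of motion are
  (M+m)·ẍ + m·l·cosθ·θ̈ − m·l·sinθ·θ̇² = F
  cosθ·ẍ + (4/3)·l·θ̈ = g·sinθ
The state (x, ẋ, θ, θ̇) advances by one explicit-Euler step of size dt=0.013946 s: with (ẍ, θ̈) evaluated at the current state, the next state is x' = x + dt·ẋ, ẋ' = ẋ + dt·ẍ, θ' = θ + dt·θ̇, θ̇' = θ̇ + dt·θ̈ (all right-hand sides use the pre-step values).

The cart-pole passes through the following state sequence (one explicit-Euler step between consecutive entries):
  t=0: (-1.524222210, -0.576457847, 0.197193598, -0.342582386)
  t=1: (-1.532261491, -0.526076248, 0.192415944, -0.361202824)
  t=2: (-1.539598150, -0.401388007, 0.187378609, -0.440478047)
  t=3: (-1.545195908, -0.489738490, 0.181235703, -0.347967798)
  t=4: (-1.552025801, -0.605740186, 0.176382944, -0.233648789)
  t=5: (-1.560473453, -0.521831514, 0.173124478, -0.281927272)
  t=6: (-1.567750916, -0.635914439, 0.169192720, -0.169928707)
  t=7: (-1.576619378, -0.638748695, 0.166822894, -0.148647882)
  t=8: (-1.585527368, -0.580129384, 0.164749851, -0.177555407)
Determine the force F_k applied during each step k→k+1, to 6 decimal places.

F_0 = 5.038833 N
F_1 = 11.952845 N
F_2 = -7.906291 N
F_3 = -10.485841 N
F_4 = 8.123028 N
F_5 = -10.314873 N
F_6 = 0.036102 N
F_7 = 5.751079 N

step 0→1:
  ẍ = (ẋ'−ẋ)/dt = (-0.526076248−-0.576457847)/0.013946 = 3.612620
  θ̈ = (θ̇'−θ̇)/dt = (-0.361202824−-0.342582386)/0.013946 = -1.335181
  sinθ=0.195918, cosθ=0.980620
  F = (M+m)·ẍ + m·l·cosθ·θ̈ − m·l·sinθ·θ̇² = 5.337747 + -0.293755 − 0.005159 = 5.038833
step 1→2:
  ẍ = (ẋ'−ẋ)/dt = (-0.401388007−-0.526076248)/0.013946 = 8.940789
  θ̈ = (θ̇'−θ̇)/dt = (-0.440478047−-0.361202824)/0.013946 = -5.684442
  sinθ=0.191231, cosθ=0.981545
  F = (M+m)·ẍ + m·l·cosθ·θ̈ − m·l·sinθ·θ̇² = 13.210266 + -1.251823 − 0.005598 = 11.952845
step 2→3:
  ẍ = (ẋ'−ẋ)/dt = (-0.489738490−-0.401388007)/0.013946 = -6.335184
  θ̈ = (θ̇'−θ̇)/dt = (-0.347967798−-0.440478047)/0.013946 = 6.633461
  sinθ=0.186284, cosθ=0.982496
  F = (M+m)·ẍ + m·l·cosθ·θ̈ − m·l·sinθ·θ̇² = -9.360412 + 1.462231 − 0.008109 = -7.906291
step 3→4:
  ẍ = (ẋ'−ẋ)/dt = (-0.605740186−-0.489738490)/0.013946 = -8.317919
  θ̈ = (θ̇'−θ̇)/dt = (-0.233648789−-0.347967798)/0.013946 = 8.197262
  sinθ=0.180245, cosθ=0.983622
  F = (M+m)·ẍ + m·l·cosθ·θ̈ − m·l·sinθ·θ̇² = -12.289958 + 1.809013 − 0.004897 = -10.485841
step 4→5:
  ẍ = (ẋ'−ẋ)/dt = (-0.521831514−-0.605740186)/0.013946 = 6.016684
  θ̈ = (θ̇'−θ̇)/dt = (-0.281927272−-0.233648789)/0.013946 = -3.461816
  sinθ=0.175470, cosθ=0.984485
  F = (M+m)·ẍ + m·l·cosθ·θ̈ − m·l·sinθ·θ̇² = 8.889819 + -0.764642 − 0.002149 = 8.123028
step 5→6:
  ẍ = (ẋ'−ẋ)/dt = (-0.635914439−-0.521831514)/0.013946 = -8.180333
  θ̈ = (θ̇'−θ̇)/dt = (-0.169928707−-0.281927272)/0.013946 = 8.030874
  sinθ=0.172261, cosθ=0.985051
  F = (M+m)·ẍ + m·l·cosθ·θ̈ − m·l·sinθ·θ̇² = -12.086671 + 1.774870 − 0.003072 = -10.314873
step 6→7:
  ẍ = (ẋ'−ẋ)/dt = (-0.638748695−-0.635914439)/0.013946 = -0.203231
  θ̈ = (θ̇'−θ̇)/dt = (-0.148647882−-0.169928707)/0.013946 = 1.525945
  sinθ=0.168387, cosθ=0.985721
  F = (M+m)·ẍ + m·l·cosθ·θ̈ − m·l·sinθ·θ̇² = -0.300279 + 0.337472 − 0.001091 = 0.036102
step 7→8:
  ẍ = (ẋ'−ẋ)/dt = (-0.580129384−-0.638748695)/0.013946 = 4.203306
  θ̈ = (θ̇'−θ̇)/dt = (-0.177555407−-0.148647882)/0.013946 = -2.072818
  sinθ=0.166050, cosθ=0.986117
  F = (M+m)·ẍ + m·l·cosθ·θ̈ − m·l·sinθ·θ̇² = 6.210503 + -0.458601 − 0.000823 = 5.751079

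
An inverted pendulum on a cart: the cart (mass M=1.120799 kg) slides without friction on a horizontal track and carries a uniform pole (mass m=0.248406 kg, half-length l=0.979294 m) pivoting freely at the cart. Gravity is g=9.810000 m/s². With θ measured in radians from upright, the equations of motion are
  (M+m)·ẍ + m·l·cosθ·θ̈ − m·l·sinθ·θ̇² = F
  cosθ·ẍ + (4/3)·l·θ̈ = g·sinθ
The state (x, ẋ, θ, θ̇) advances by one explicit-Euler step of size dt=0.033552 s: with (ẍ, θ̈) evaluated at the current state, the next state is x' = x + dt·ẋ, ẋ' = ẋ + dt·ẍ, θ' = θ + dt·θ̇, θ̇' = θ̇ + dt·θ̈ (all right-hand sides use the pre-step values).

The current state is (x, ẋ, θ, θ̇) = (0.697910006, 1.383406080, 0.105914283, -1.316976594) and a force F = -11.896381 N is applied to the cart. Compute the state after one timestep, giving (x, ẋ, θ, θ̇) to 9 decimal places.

sinθ=0.105716373, cosθ=0.994396324
temp = (F + m·l·θ̇²·sinθ)/(M+m) = (-11.896381 + 0.044603973)/1.369205 = -8.655955118
θ̈ = (g·sinθ − cosθ·temp)/(l·(4/3 − m·cos²θ/(M+m))) = 8.534648126
ẍ = temp − m·l·θ̈·cosθ/(M+m) = -10.163783206
Euler: x'=0.697910006+0.033552·1.383406080=0.744326047, ẋ'=1.383406080+0.033552·-10.163783206=1.042390826
       θ'=0.105914283+0.033552·-1.316976594=0.061727084, θ̇'=-1.316976594+0.033552·8.534648126=-1.030622080

(0.744326047, 1.042390826, 0.061727084, -1.030622080)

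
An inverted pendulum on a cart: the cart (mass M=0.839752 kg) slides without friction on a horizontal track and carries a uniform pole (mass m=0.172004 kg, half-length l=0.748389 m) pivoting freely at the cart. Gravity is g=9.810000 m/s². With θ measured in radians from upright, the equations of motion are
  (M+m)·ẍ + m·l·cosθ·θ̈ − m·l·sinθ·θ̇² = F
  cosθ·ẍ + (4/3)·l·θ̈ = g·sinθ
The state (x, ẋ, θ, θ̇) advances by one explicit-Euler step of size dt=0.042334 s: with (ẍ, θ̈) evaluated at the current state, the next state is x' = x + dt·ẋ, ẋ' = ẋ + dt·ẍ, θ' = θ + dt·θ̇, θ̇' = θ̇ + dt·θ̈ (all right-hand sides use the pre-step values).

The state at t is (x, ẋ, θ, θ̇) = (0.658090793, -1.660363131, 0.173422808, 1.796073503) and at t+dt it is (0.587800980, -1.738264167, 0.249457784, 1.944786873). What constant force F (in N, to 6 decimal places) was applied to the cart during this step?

F = -1.488027 N

ẍ = (ẋ'−ẋ)/dt = (-1.738264167−-1.660363131)/0.042334 = -1.840153
θ̈ = (θ̇'−θ̇)/dt = (1.944786873−1.796073503)/0.042334 = 3.512859
sinθ=0.172555, cosθ=0.985000
F = (M+m)·ẍ + m·l·cosθ·θ̈ − m·l·sinθ·θ̇² = -1.861786 + 0.445413 − 0.071654 = -1.488027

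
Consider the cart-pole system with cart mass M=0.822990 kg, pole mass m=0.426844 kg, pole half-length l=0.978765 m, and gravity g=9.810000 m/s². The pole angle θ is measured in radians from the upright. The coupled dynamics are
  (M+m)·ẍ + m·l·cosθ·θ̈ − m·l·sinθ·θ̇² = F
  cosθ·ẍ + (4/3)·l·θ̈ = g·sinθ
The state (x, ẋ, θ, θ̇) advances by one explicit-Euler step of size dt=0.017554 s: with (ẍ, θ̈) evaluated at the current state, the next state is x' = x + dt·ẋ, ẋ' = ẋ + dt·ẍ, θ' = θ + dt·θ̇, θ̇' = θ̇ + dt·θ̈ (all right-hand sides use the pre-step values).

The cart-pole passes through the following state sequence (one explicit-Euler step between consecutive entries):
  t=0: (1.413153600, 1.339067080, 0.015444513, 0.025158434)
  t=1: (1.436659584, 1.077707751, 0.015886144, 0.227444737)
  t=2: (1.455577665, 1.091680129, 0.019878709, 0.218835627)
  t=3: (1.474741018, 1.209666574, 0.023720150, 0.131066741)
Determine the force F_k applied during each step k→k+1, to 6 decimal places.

F_0 = -13.794848 N
F_1 = 0.789613 N
F_2 = 6.311704 N

step 0→1:
  ẍ = (ẋ'−ẋ)/dt = (1.077707751−1.339067080)/0.017554 = -14.888876
  θ̈ = (θ̇'−θ̇)/dt = (0.227444737−0.025158434)/0.017554 = 11.523659
  sinθ=0.015444, cosθ=0.999881
  F = (M+m)·ẍ + m·l·cosθ·θ̈ − m·l·sinθ·θ̇² = -18.608623 + 4.813780 − 0.000004 = -13.794848
step 1→2:
  ẍ = (ẋ'−ẋ)/dt = (1.091680129−1.077707751)/0.017554 = 0.795965
  θ̈ = (θ̇'−θ̇)/dt = (0.218835627−0.227444737)/0.017554 = -0.490436
  sinθ=0.015885, cosθ=0.999874
  F = (M+m)·ẍ + m·l·cosθ·θ̈ − m·l·sinθ·θ̇² = 0.994825 + -0.204868 − 0.000343 = 0.789613
step 2→3:
  ẍ = (ẋ'−ẋ)/dt = (1.209666574−1.091680129)/0.017554 = 6.721342
  θ̈ = (θ̇'−θ̇)/dt = (0.131066741−0.218835627)/0.017554 = -4.999937
  sinθ=0.019877, cosθ=0.999802
  F = (M+m)·ẍ + m·l·cosθ·θ̈ − m·l·sinθ·θ̇² = 8.400562 + -2.088461 − 0.000398 = 6.311704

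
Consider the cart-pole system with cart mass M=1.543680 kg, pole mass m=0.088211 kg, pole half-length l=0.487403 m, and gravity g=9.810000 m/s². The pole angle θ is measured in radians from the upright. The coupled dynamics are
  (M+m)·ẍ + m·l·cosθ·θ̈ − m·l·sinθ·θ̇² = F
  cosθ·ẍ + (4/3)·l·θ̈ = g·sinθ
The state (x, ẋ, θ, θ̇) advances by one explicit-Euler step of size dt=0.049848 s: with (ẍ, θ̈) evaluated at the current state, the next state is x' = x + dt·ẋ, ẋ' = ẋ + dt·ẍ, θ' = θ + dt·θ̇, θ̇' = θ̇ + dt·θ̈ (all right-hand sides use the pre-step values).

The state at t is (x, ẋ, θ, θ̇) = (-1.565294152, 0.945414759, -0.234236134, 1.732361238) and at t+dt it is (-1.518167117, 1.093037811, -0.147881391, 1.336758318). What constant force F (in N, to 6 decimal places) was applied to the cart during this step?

ẍ = (ẋ'−ẋ)/dt = (1.093037811−0.945414759)/0.049848 = 2.961464
θ̈ = (θ̇'−θ̇)/dt = (1.336758318−1.732361238)/0.049848 = -7.936184
sinθ=-0.232100, cosθ=0.972692
F = (M+m)·ẍ + m·l·cosθ·θ̈ − m·l·sinθ·θ̇² = 4.832786 + -0.331893 − -0.029948 = 4.530841

F = 4.530841 N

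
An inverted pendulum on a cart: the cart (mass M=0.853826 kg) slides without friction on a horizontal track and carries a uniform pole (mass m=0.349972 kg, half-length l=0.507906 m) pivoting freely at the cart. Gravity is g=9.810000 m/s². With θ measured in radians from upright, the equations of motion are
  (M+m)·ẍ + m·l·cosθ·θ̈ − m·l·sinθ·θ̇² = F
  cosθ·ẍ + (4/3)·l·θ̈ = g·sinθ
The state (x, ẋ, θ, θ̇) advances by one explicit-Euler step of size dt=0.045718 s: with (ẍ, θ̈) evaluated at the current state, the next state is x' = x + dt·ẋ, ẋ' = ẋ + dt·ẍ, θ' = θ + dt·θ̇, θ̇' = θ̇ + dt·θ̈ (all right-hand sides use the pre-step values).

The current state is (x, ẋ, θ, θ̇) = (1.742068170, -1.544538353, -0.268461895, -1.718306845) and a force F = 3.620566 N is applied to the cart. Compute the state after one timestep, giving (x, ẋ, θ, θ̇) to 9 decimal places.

sinθ=-0.265248741, cosθ=0.964180017
temp = (F + m·l·θ̇²·sinθ)/(M+m) = (3.620566 + -0.139210314)/1.203798 = 2.891976632
θ̈ = (g·sinθ − cosθ·temp)/(l·(4/3 − m·cos²θ/(M+m))) = -9.983530937
ẍ = temp − m·l·θ̈·cosθ/(M+m) = 4.313340659
Euler: x'=1.742068170+0.045718·-1.544538353=1.671454966, ẋ'=-1.544538353+0.045718·4.313340659=-1.347341045
       θ'=-0.268461895+0.045718·-1.718306845=-0.347019447, θ̇'=-1.718306845+0.045718·-9.983530937=-2.174733912

(1.671454966, -1.347341045, -0.347019447, -2.174733912)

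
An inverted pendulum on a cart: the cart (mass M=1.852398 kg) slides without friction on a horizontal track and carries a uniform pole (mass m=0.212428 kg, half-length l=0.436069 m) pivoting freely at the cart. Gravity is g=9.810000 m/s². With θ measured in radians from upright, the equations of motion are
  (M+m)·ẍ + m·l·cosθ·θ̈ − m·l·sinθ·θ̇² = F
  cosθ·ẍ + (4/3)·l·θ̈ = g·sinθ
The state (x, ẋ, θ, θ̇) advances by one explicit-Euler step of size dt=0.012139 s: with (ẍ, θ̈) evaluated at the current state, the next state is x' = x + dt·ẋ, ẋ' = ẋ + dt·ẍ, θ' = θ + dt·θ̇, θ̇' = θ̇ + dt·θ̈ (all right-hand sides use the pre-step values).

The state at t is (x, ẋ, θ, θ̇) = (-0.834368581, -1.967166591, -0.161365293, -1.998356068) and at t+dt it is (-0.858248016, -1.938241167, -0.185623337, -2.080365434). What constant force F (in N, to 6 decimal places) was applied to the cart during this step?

ẍ = (ẋ'−ẋ)/dt = (-1.938241167−-1.967166591)/0.012139 = 2.382851
θ̈ = (θ̇'−θ̇)/dt = (-2.080365434−-1.998356068)/0.012139 = -6.755858
sinθ=-0.160666, cosθ=0.987009
F = (M+m)·ẍ + m·l·cosθ·θ̈ − m·l·sinθ·θ̇² = 4.920172 + -0.617687 − -0.059434 = 4.361919

F = 4.361919 N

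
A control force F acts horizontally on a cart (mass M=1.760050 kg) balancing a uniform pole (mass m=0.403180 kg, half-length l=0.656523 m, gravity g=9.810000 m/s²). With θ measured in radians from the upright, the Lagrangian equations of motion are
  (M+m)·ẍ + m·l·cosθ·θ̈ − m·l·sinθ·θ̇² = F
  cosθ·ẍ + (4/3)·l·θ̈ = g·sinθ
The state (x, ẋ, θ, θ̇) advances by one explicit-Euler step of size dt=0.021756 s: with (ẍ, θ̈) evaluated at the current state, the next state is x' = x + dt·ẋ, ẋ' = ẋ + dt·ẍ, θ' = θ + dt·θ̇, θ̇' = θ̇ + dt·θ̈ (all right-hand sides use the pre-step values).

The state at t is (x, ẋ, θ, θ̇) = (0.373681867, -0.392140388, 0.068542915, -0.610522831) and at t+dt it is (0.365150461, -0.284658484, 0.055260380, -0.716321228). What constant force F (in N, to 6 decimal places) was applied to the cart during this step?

F = 9.396135 N

ẍ = (ẋ'−ẋ)/dt = (-0.284658484−-0.392140388)/0.021756 = 4.940334
θ̈ = (θ̇'−θ̇)/dt = (-0.716321228−-0.610522831)/0.021756 = -4.862953
sinθ=0.068489, cosθ=0.997652
F = (M+m)·ẍ + m·l·cosθ·θ̈ − m·l·sinθ·θ̇² = 10.687078 + -1.284186 − 0.006757 = 9.396135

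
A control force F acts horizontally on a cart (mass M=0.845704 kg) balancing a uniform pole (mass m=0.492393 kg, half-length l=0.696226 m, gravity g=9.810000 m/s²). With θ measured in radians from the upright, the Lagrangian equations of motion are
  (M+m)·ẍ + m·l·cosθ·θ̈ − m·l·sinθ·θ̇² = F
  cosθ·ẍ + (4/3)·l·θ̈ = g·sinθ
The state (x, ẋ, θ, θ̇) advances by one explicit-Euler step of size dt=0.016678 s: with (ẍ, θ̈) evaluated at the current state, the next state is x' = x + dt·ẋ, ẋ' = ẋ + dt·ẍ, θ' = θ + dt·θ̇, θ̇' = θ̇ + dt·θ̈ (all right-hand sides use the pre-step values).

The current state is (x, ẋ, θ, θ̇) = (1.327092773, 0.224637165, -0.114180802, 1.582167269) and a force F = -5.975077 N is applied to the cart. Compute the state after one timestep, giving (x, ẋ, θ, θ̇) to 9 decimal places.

(1.330839272, 0.127631938, -0.087793416, 1.665903961)

sinθ=-0.113932863, cosθ=0.993488451
temp = (F + m·l·θ̇²·sinθ)/(M+m) = (-5.975077 + -0.097772318)/1.338097 = -4.538422340
θ̈ = (g·sinθ − cosθ·temp)/(l·(4/3 − m·cos²θ/(M+m))) = 5.020787392
ẍ = temp − m·l·θ̈·cosθ/(M+m) = -5.816358518
Euler: x'=1.327092773+0.016678·0.224637165=1.330839272, ẋ'=0.224637165+0.016678·-5.816358518=0.127631938
       θ'=-0.114180802+0.016678·1.582167269=-0.087793416, θ̇'=1.582167269+0.016678·5.020787392=1.665903961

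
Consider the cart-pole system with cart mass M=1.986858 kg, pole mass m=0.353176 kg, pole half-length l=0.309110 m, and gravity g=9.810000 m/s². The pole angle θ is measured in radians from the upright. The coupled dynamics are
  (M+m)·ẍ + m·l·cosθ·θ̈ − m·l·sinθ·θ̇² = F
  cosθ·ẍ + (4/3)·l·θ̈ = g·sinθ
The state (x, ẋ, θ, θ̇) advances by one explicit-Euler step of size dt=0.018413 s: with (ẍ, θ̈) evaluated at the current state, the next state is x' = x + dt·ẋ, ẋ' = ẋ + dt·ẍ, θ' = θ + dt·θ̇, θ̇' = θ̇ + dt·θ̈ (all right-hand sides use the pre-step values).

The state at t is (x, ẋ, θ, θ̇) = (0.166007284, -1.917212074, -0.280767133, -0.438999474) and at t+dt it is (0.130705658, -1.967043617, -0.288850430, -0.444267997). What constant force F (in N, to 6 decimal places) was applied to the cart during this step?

F = -6.357074 N

ẍ = (ẋ'−ẋ)/dt = (-1.967043617−-1.917212074)/0.018413 = -2.706324
θ̈ = (θ̇'−θ̇)/dt = (-0.444267997−-0.438999474)/0.018413 = -0.286131
sinθ=-0.277093, cosθ=0.960843
F = (M+m)·ẍ + m·l·cosθ·θ̈ − m·l·sinθ·θ̇² = -6.332890 + -0.030014 − -0.005830 = -6.357074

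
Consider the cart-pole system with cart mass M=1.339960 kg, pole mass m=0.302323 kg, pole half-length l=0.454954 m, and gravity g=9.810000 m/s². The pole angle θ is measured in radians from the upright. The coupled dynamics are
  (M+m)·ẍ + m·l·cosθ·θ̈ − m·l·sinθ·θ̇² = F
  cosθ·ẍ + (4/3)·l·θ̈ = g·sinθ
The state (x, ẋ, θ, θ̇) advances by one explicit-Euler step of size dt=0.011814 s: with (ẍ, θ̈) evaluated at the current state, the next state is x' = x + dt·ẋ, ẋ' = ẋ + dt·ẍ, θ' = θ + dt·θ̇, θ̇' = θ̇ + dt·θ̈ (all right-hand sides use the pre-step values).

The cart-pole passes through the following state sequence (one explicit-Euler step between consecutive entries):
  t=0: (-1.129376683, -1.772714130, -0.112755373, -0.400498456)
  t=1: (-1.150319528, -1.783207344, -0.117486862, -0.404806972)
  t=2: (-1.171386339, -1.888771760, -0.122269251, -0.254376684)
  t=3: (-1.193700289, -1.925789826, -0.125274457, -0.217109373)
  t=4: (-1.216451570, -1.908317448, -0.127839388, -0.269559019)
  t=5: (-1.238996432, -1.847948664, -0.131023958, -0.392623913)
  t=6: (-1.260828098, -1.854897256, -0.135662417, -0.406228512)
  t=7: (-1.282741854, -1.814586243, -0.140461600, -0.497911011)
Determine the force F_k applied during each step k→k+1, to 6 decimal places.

step 0→1:
  ẍ = (ẋ'−ẋ)/dt = (-1.783207344−-1.772714130)/0.011814 = -0.888202
  θ̈ = (θ̇'−θ̇)/dt = (-0.404806972−-0.400498456)/0.011814 = -0.364696
  sinθ=-0.112517, cosθ=0.993650
  F = (M+m)·ẍ + m·l·cosθ·θ̈ − m·l·sinθ·θ̇² = -1.458678 + -0.049843 − -0.002482 = -1.506039
step 1→2:
  ẍ = (ẋ'−ẋ)/dt = (-1.888771760−-1.783207344)/0.011814 = -8.935535
  θ̈ = (θ̇'−θ̇)/dt = (-0.254376684−-0.404806972)/0.011814 = 12.733222
  sinθ=-0.117217, cosθ=0.993106
  F = (M+m)·ẍ + m·l·cosθ·θ̈ − m·l·sinθ·θ̇² = -14.674678 + 1.739293 − -0.002642 = -12.932743
step 2→3:
  ẍ = (ẋ'−ẋ)/dt = (-1.925789826−-1.888771760)/0.011814 = -3.133407
  θ̈ = (θ̇'−θ̇)/dt = (-0.217109373−-0.254376684)/0.011814 = 3.154504
  sinθ=-0.121965, cosθ=0.992534
  F = (M+m)·ẍ + m·l·cosθ·θ̈ − m·l·sinθ·θ̇² = -5.145940 + 0.430641 − -0.001085 = -4.714214
step 3→4:
  ẍ = (ẋ'−ẋ)/dt = (-1.908317448−-1.925789826)/0.011814 = 1.478955
  θ̈ = (θ̇'−θ̇)/dt = (-0.269559019−-0.217109373)/0.011814 = -4.439618
  sinθ=-0.124947, cosθ=0.992163
  F = (M+m)·ẍ + m·l·cosθ·θ̈ − m·l·sinθ·θ̇² = 2.428863 + -0.605853 − -0.000810 = 1.823820
step 4→5:
  ẍ = (ẋ'−ẋ)/dt = (-1.847948664−-1.908317448)/0.011814 = 5.109936
  θ̈ = (θ̇'−θ̇)/dt = (-0.392623913−-0.269559019)/0.011814 = -10.416869
  sinθ=-0.127491, cosθ=0.991840
  F = (M+m)·ẍ + m·l·cosθ·θ̈ − m·l·sinθ·θ̇² = 8.391961 + -1.421076 − -0.001274 = 6.972159
step 5→6:
  ẍ = (ẋ'−ẋ)/dt = (-1.854897256−-1.847948664)/0.011814 = -0.588166
  θ̈ = (θ̇'−θ̇)/dt = (-0.406228512−-0.392623913)/0.011814 = -1.151566
  sinθ=-0.130649, cosθ=0.991429
  F = (M+m)·ẍ + m·l·cosθ·θ̈ − m·l·sinθ·θ̇² = -0.965935 + -0.157032 − -0.002770 = -1.120197
step 6→7:
  ẍ = (ẋ'−ẋ)/dt = (-1.814586243−-1.854897256)/0.011814 = 3.412139
  θ̈ = (θ̇'−θ̇)/dt = (-0.497911011−-0.406228512)/0.011814 = -7.760496
  sinθ=-0.135247, cosθ=0.990812
  F = (M+m)·ẍ + m·l·cosθ·θ̈ − m·l·sinθ·θ̇² = 5.603698 + -1.057595 − -0.003070 = 4.549173

F_0 = -1.506039 N
F_1 = -12.932743 N
F_2 = -4.714214 N
F_3 = 1.823820 N
F_4 = 6.972159 N
F_5 = -1.120197 N
F_6 = 4.549173 N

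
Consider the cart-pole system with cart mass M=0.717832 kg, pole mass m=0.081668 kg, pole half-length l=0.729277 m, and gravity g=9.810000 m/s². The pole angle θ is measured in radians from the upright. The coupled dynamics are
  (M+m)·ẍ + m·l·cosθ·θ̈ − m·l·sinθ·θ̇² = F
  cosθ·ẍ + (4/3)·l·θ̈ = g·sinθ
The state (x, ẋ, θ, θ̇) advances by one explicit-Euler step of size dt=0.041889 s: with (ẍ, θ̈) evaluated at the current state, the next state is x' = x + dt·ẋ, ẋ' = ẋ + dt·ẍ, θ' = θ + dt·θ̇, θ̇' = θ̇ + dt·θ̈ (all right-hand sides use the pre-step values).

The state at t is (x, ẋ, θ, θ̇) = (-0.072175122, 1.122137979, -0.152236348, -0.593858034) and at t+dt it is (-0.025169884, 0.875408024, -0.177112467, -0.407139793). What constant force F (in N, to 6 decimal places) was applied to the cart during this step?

F = -4.443532 N

ẍ = (ẋ'−ẋ)/dt = (0.875408024−1.122137979)/0.041889 = -5.890089
θ̈ = (θ̇'−θ̇)/dt = (-0.407139793−-0.593858034)/0.041889 = 4.457453
sinθ=-0.151649, cosθ=0.988434
F = (M+m)·ẍ + m·l·cosθ·θ̈ − m·l·sinθ·θ̇² = -4.709126 + 0.262409 − -0.003185 = -4.443532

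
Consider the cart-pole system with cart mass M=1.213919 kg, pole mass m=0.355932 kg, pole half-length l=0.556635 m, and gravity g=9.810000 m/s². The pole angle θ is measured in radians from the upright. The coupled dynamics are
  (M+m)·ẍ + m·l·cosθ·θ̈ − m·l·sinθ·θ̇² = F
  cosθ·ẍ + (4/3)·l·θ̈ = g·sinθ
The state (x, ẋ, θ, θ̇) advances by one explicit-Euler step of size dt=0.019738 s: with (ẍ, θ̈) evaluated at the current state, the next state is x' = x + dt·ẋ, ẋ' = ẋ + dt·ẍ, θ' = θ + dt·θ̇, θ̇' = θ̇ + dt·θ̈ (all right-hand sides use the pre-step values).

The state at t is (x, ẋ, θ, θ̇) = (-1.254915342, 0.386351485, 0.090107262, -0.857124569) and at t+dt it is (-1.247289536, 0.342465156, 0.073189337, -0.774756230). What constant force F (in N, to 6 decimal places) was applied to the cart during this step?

ẍ = (ẋ'−ẋ)/dt = (0.342465156−0.386351485)/0.019738 = -2.223444
θ̈ = (θ̇'−θ̇)/dt = (-0.774756230−-0.857124569)/0.019738 = 4.173084
sinθ=0.089985, cosθ=0.995943
F = (M+m)·ẍ + m·l·cosθ·θ̈ − m·l·sinθ·θ̇² = -3.490475 + 0.823435 − 0.013098 = -2.680138

F = -2.680138 N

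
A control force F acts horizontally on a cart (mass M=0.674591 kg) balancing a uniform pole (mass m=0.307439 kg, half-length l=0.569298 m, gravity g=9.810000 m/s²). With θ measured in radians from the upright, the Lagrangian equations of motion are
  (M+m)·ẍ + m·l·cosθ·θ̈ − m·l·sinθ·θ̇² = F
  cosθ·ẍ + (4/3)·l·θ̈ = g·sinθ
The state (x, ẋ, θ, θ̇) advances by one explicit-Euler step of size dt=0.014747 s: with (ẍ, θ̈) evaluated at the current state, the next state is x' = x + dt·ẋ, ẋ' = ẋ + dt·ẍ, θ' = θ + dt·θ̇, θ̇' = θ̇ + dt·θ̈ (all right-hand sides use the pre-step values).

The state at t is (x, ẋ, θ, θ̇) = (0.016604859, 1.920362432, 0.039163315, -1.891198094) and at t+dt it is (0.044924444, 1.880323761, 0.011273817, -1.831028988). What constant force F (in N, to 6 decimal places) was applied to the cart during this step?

F = -1.977191 N

ẍ = (ẋ'−ẋ)/dt = (1.880323761−1.920362432)/0.014747 = -2.715038
θ̈ = (θ̇'−θ̇)/dt = (-1.831028988−-1.891198094)/0.014747 = 4.080091
sinθ=0.039153, cosθ=0.999233
F = (M+m)·ẍ + m·l·cosθ·θ̈ − m·l·sinθ·θ̇² = -2.666249 + 0.713568 − 0.024510 = -1.977191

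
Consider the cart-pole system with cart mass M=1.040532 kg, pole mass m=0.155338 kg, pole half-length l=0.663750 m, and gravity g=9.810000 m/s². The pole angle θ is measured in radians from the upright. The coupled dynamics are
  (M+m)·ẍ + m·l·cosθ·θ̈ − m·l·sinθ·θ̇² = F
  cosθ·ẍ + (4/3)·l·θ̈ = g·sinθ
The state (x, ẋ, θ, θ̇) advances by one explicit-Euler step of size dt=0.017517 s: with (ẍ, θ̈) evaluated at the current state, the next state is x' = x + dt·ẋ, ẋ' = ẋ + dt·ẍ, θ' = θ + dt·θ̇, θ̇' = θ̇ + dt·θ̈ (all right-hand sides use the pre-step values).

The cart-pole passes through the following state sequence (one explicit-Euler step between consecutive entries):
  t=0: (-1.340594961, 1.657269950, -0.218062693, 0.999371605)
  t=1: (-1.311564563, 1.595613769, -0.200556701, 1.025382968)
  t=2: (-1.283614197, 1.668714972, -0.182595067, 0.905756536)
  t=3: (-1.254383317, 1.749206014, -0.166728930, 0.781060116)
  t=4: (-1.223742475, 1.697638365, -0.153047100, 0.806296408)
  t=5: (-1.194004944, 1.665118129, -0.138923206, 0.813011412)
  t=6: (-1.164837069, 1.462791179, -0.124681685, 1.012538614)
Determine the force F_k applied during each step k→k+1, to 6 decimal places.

F_0 = -4.037457 N
F_1 = 4.322139 N
F_2 = 4.788646 N
F_3 = -3.363557 N
F_4 = -2.170846 N
F_5 = -12.640135 N

step 0→1:
  ẍ = (ẋ'−ẋ)/dt = (1.595613769−1.657269950)/0.017517 = -3.519791
  θ̈ = (θ̇'−θ̇)/dt = (1.025382968−0.999371605)/0.017517 = 1.484921
  sinθ=-0.216339, cosθ=0.976318
  F = (M+m)·ẍ + m·l·cosθ·θ̈ − m·l·sinθ·θ̇² = -4.209213 + 0.149478 − -0.022278 = -4.037457
step 1→2:
  ẍ = (ẋ'−ẋ)/dt = (1.668714972−1.595613769)/0.017517 = 4.173158
  θ̈ = (θ̇'−θ̇)/dt = (0.905756536−1.025382968)/0.017517 = -6.829162
  sinθ=-0.199215, cosθ=0.979956
  F = (M+m)·ẍ + m·l·cosθ·θ̈ − m·l·sinθ·θ̇² = 4.990554 + -0.690011 − -0.021596 = 4.322139
step 2→3:
  ẍ = (ẋ'−ẋ)/dt = (1.749206014−1.668714972)/0.017517 = 4.595024
  θ̈ = (θ̇'−θ̇)/dt = (0.781060116−0.905756536)/0.017517 = -7.118595
  sinθ=-0.181582, cosθ=0.983376
  F = (M+m)·ẍ + m·l·cosθ·θ̈ − m·l·sinθ·θ̇² = 5.495052 + -0.721765 − -0.015360 = 4.788646
step 3→4:
  ẍ = (ẋ'−ẋ)/dt = (1.697638365−1.749206014)/0.017517 = -2.943863
  θ̈ = (θ̇'−θ̇)/dt = (0.806296408−0.781060116)/0.017517 = 1.440674
  sinθ=-0.165958, cosθ=0.986133
  F = (M+m)·ẍ + m·l·cosθ·θ̈ − m·l·sinθ·θ̇² = -3.520477 + 0.146482 − -0.010439 = -3.363557
step 4→5:
  ẍ = (ẋ'−ẋ)/dt = (1.665118129−1.697638365)/0.017517 = -1.856496
  θ̈ = (θ̇'−θ̇)/dt = (0.813011412−0.806296408)/0.017517 = 0.383342
  sinθ=-0.152450, cosθ=0.988311
  F = (M+m)·ẍ + m·l·cosθ·θ̈ − m·l·sinθ·θ̇² = -2.220128 + 0.039063 − -0.010219 = -2.170846
step 5→6:
  ẍ = (ẋ'−ẋ)/dt = (1.462791179−1.665118129)/0.017517 = -11.550320
  θ̈ = (θ̇'−θ̇)/dt = (1.012538614−0.813011412)/0.017517 = 11.390489
  sinθ=-0.138477, cosθ=0.990366
  F = (M+m)·ẍ + m·l·cosθ·θ̈ − m·l·sinθ·θ̇² = -13.812681 + 1.163108 − -0.009437 = -12.640135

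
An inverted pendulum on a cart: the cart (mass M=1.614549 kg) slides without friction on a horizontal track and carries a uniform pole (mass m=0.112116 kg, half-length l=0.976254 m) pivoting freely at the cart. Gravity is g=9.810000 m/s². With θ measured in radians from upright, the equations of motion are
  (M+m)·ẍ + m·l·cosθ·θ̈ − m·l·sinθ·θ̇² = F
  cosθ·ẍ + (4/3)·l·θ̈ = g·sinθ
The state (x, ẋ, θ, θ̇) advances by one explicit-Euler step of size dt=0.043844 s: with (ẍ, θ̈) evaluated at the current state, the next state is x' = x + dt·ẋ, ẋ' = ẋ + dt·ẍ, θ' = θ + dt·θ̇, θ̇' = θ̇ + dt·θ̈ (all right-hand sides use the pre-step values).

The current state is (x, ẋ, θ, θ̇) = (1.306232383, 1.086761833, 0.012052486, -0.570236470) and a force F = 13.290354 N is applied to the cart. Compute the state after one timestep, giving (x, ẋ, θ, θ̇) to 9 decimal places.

(1.353880369, 1.441253919, -0.012948962, -0.838570255)

sinθ=0.012052194, cosθ=0.999927370
temp = (F + m·l·θ̇²·sinθ)/(M+m) = (13.290354 + 0.000428950)/1.726665 = 7.697372073
θ̈ = (g·sinθ − cosθ·temp)/(l·(4/3 − m·cos²θ/(M+m))) = -6.120193983
ẍ = temp − m·l·θ̈·cosθ/(M+m) = 8.085304406
Euler: x'=1.306232383+0.043844·1.086761833=1.353880369, ẋ'=1.086761833+0.043844·8.085304406=1.441253919
       θ'=0.012052486+0.043844·-0.570236470=-0.012948962, θ̇'=-0.570236470+0.043844·-6.120193983=-0.838570255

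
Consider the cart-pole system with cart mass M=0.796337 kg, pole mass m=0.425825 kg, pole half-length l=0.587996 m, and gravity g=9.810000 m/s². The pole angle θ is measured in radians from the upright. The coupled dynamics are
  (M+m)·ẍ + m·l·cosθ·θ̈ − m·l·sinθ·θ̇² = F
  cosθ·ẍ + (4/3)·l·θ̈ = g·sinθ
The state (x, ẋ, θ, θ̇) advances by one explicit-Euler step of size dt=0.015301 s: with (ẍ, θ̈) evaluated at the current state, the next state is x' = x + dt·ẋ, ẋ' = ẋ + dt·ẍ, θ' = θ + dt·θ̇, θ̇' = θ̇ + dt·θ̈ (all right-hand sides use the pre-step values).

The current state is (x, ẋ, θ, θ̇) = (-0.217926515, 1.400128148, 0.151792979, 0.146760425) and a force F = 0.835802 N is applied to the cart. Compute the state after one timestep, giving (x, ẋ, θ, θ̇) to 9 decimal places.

sinθ=0.151210737, cosθ=0.988501549
temp = (F + m·l·θ̇²·sinθ)/(M+m) = (0.835802 + 0.000815466)/1.222162 = 0.684538929
θ̈ = (g·sinθ − cosθ·temp)/(l·(4/3 − m·cos²θ/(M+m))) = 1.381802218
ẍ = temp − m·l·θ̈·cosθ/(M+m) = 0.404705245
Euler: x'=-0.217926515+0.015301·1.400128148=-0.196503154, ẋ'=1.400128148+0.015301·0.404705245=1.406320543
       θ'=0.151792979+0.015301·0.146760425=0.154038560, θ̇'=0.146760425+0.015301·1.381802218=0.167903381

(-0.196503154, 1.406320543, 0.154038560, 0.167903381)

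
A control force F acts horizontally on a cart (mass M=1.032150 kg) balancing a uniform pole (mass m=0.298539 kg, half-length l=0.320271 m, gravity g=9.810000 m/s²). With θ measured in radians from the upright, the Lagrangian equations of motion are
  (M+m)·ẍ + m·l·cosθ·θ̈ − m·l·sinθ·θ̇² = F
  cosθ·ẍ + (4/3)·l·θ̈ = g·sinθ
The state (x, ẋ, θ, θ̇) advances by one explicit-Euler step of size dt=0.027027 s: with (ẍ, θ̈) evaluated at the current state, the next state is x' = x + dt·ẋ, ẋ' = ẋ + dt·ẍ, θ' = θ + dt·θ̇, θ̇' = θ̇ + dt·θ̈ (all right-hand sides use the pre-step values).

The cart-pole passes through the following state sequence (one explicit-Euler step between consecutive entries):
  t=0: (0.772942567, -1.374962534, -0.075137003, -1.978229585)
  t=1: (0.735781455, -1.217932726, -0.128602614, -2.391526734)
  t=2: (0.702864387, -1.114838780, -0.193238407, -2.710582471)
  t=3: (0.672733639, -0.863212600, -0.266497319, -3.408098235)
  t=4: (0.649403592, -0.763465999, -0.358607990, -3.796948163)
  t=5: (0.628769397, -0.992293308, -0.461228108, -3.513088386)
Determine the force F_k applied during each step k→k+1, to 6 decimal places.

F_0 = 6.301540 N
F_1 = 4.026617 N
F_2 = 10.102185 N
F_3 = 3.876476 N
F_4 = -9.842315 N

step 0→1:
  ẍ = (ẋ'−ẋ)/dt = (-1.217932726−-1.374962534)/0.027027 = 5.810109
  θ̈ = (θ̇'−θ̇)/dt = (-2.391526734−-1.978229585)/0.027027 = -15.292010
  sinθ=-0.075066, cosθ=0.997179
  F = (M+m)·ẍ + m·l·cosθ·θ̈ − m·l·sinθ·θ̇² = 7.731448 + -1.457995 − -0.028088 = 6.301540
step 1→2:
  ẍ = (ẋ'−ẋ)/dt = (-1.114838780−-1.217932726)/0.027027 = 3.814480
  θ̈ = (θ̇'−θ̇)/dt = (-2.710582471−-2.391526734)/0.027027 = -11.805074
  sinθ=-0.128248, cosθ=0.991742
  F = (M+m)·ẍ + m·l·cosθ·θ̈ − m·l·sinθ·θ̇² = 5.075886 + -1.119402 − -0.070133 = 4.026617
step 2→3:
  ẍ = (ẋ'−ẋ)/dt = (-0.863212600−-1.114838780)/0.027027 = 9.310178
  θ̈ = (θ̇'−θ̇)/dt = (-3.408098235−-2.710582471)/0.027027 = -25.808109
  sinθ=-0.192038, cosθ=0.981387
  F = (M+m)·ẍ + m·l·cosθ·θ̈ − m·l·sinθ·θ̇² = 12.388951 + -2.421672 − -0.134906 = 10.102185
step 3→4:
  ẍ = (ẋ'−ẋ)/dt = (-0.763465999−-0.863212600)/0.027027 = 3.690628
  θ̈ = (θ̇'−θ̇)/dt = (-3.796948163−-3.408098235)/0.027027 = -14.387462
  sinθ=-0.263354, cosθ=0.964699
  F = (M+m)·ẍ + m·l·cosθ·θ̈ − m·l·sinθ·θ̇² = 4.911078 + -1.327073 − -0.292471 = 3.876476
step 4→5:
  ẍ = (ẋ'−ẋ)/dt = (-0.992293308−-0.763465999)/0.027027 = -8.466619
  θ̈ = (θ̇'−θ̇)/dt = (-3.513088386−-3.796948163)/0.027027 = 10.502822
  sinθ=-0.350971, cosθ=0.936386
  F = (M+m)·ẍ + m·l·cosθ·θ̈ − m·l·sinθ·θ̇² = -11.266437 + 0.940329 − -0.483793 = -9.842315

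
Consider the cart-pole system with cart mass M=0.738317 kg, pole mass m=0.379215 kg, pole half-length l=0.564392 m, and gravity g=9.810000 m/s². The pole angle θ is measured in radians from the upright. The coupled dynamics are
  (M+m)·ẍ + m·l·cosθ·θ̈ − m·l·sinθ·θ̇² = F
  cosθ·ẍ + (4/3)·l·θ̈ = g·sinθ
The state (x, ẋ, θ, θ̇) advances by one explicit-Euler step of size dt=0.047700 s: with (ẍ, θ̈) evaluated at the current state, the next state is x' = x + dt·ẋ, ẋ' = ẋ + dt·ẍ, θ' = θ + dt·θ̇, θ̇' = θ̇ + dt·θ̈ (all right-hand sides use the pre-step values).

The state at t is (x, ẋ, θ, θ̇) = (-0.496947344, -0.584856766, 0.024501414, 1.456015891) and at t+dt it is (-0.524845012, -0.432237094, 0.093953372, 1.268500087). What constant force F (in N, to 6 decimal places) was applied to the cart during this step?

F = 2.723395 N

ẍ = (ẋ'−ẋ)/dt = (-0.432237094−-0.584856766)/0.047700 = 3.199574
θ̈ = (θ̇'−θ̇)/dt = (1.268500087−1.456015891)/0.047700 = -3.931149
sinθ=0.024499, cosθ=0.999700
F = (M+m)·ẍ + m·l·cosθ·θ̈ − m·l·sinθ·θ̇² = 3.575626 + -0.841115 − 0.011116 = 2.723395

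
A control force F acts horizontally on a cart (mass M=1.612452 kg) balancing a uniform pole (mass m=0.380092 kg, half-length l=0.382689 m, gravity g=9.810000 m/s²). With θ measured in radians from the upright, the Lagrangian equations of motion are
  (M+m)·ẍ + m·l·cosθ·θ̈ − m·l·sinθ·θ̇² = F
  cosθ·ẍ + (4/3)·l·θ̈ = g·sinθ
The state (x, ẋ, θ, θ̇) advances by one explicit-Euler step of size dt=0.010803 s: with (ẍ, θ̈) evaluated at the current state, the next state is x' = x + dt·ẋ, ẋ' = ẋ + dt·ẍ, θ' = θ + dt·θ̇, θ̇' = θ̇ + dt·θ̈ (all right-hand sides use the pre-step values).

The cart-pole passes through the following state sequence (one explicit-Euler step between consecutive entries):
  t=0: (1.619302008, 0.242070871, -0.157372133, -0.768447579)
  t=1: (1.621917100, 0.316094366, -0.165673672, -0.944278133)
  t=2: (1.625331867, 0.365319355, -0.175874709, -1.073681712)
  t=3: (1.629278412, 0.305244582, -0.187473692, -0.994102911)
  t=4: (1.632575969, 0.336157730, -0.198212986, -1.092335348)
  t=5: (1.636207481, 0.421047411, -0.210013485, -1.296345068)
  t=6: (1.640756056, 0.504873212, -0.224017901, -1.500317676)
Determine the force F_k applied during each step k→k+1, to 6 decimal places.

F_0 = 11.328405 N
F_1 = 7.382125 N
F_2 = -9.996107 N
F_3 = 4.429047 N
F_4 = 12.998428 N
F_5 = 12.826044 N

step 0→1:
  ẍ = (ẋ'−ẋ)/dt = (0.316094366−0.242070871)/0.010803 = 6.852124
  θ̈ = (θ̇'−θ̇)/dt = (-0.944278133−-0.768447579)/0.010803 = -16.276086
  sinθ=-0.156723, cosθ=0.987643
  F = (M+m)·ẍ + m·l·cosθ·θ̈ − m·l·sinθ·θ̇² = 13.653159 + -2.338215 − -0.013462 = 11.328405
step 1→2:
  ẍ = (ẋ'−ẋ)/dt = (0.365319355−0.316094366)/0.010803 = 4.556604
  θ̈ = (θ̇'−θ̇)/dt = (-1.073681712−-0.944278133)/0.010803 = -11.978486
  sinθ=-0.164917, cosθ=0.986307
  F = (M+m)·ẍ + m·l·cosθ·θ̈ − m·l·sinθ·θ̇² = 9.079233 + -1.718498 − -0.021389 = 7.382125
step 2→3:
  ẍ = (ẋ'−ẋ)/dt = (0.305244582−0.365319355)/0.010803 = -5.560934
  θ̈ = (θ̇'−θ̇)/dt = (-0.994102911−-1.073681712)/0.010803 = 7.366361
  sinθ=-0.174969, cosθ=0.984574
  F = (M+m)·ẍ + m·l·cosθ·θ̈ − m·l·sinθ·θ̇² = -11.080406 + 1.054960 − -0.029339 = -9.996107
step 3→4:
  ẍ = (ẋ'−ẋ)/dt = (0.336157730−0.305244582)/0.010803 = 2.861534
  θ̈ = (θ̇'−θ̇)/dt = (-1.092335348−-0.994102911)/0.010803 = -9.093070
  sinθ=-0.186377, cosθ=0.982478
  F = (M+m)·ẍ + m·l·cosθ·θ̈ − m·l·sinθ·θ̇² = 5.701732 + -1.299476 − -0.026791 = 4.429047
step 4→5:
  ẍ = (ẋ'−ẋ)/dt = (0.421047411−0.336157730)/0.010803 = 7.857973
  θ̈ = (θ̇'−θ̇)/dt = (-1.296345068−-1.092335348)/0.010803 = -18.884543
  sinθ=-0.196918, cosθ=0.980420
  F = (M+m)·ẍ + m·l·cosθ·θ̈ − m·l·sinθ·θ̇² = 15.657357 + -2.693106 − -0.034177 = 12.998428
step 5→6:
  ẍ = (ẋ'−ẋ)/dt = (0.504873212−0.421047411)/0.010803 = 7.759493
  θ̈ = (θ̇'−θ̇)/dt = (-1.500317676−-1.296345068)/0.010803 = -18.881108
  sinθ=-0.208473, cosθ=0.978028
  F = (M+m)·ẍ + m·l·cosθ·θ̈ − m·l·sinθ·θ̇² = 15.461131 + -2.686046 − -0.050960 = 12.826044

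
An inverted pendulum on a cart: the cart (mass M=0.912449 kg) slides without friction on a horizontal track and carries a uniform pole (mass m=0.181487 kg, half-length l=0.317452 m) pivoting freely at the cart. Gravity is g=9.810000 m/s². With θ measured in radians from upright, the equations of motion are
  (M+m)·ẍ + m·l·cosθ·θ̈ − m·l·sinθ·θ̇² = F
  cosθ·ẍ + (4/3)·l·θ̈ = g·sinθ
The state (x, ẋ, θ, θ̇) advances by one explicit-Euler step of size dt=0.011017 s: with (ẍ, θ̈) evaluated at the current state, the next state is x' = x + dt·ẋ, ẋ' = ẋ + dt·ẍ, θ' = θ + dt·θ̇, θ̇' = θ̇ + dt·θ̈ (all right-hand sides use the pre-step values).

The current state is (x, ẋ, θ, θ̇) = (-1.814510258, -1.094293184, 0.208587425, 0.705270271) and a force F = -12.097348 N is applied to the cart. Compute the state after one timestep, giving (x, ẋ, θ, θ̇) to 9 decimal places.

(-1.826566086, -1.235620753, 0.216357388, 1.084802957)

sinθ=0.207078150, cosθ=0.978324404
temp = (F + m·l·θ̇²·sinθ)/(M+m) = (-12.097348 + 0.005934293)/1.093936 = -11.053127154
θ̈ = (g·sinθ − cosθ·temp)/(l·(4/3 − m·cos²θ/(M+m))) = 34.449730971
ẍ = temp − m·l·θ̈·cosθ/(M+m) = -12.828135488
Euler: x'=-1.814510258+0.011017·-1.094293184=-1.826566086, ẋ'=-1.094293184+0.011017·-12.828135488=-1.235620753
       θ'=0.208587425+0.011017·0.705270271=0.216357388, θ̇'=0.705270271+0.011017·34.449730971=1.084802957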